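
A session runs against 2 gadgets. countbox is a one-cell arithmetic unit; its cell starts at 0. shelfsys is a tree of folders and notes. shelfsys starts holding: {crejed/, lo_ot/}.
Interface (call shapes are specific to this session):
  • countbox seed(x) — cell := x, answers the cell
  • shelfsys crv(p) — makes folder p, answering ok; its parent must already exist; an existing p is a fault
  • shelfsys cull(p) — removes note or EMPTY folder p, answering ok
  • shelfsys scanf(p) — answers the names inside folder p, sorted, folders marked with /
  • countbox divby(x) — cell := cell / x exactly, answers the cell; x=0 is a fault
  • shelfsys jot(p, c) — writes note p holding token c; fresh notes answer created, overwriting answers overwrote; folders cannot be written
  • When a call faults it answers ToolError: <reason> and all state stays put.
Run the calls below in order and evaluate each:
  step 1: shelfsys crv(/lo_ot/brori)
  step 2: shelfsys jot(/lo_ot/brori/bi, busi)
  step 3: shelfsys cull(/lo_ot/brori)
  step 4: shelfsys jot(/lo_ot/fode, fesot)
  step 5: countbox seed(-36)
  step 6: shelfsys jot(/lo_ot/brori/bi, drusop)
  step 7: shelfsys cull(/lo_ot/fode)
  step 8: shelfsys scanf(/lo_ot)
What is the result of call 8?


Answer: [brori/]

Derivation:
Do: shelfsys crv[p=/lo_ot/brori]
See: ok
Do: shelfsys jot[p=/lo_ot/brori/bi; c=busi]
See: created
Do: shelfsys cull[p=/lo_ot/brori]
See: ToolError: not empty
Do: shelfsys jot[p=/lo_ot/fode; c=fesot]
See: created
Do: countbox seed[x=-36]
See: -36
Do: shelfsys jot[p=/lo_ot/brori/bi; c=drusop]
See: overwrote
Do: shelfsys cull[p=/lo_ot/fode]
See: ok
Do: shelfsys scanf[p=/lo_ot]
See: [brori/]


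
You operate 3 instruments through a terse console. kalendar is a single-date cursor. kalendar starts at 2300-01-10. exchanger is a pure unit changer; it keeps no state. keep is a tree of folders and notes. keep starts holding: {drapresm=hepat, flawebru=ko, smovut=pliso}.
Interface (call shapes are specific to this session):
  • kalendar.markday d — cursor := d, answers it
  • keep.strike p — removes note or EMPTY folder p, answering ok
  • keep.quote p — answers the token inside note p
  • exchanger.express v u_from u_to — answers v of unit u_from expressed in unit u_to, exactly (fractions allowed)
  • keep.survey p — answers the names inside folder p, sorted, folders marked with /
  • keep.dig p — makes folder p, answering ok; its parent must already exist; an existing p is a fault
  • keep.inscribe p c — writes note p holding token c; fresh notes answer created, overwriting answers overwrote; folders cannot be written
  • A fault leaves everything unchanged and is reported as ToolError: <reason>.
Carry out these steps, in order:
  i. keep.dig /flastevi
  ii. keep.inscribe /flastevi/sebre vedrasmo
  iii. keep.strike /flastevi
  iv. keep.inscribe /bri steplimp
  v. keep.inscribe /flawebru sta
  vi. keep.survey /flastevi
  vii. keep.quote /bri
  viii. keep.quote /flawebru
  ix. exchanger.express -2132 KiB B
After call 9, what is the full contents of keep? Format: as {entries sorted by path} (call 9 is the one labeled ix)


·→ dig(p→/flastevi)
·← ok
·→ inscribe(p→/flastevi/sebre, c→vedrasmo)
·← created
·→ strike(p→/flastevi)
·← ToolError: not empty
·→ inscribe(p→/bri, c→steplimp)
·← created
·→ inscribe(p→/flawebru, c→sta)
·← overwrote
·→ survey(p→/flastevi)
·← [sebre]
·→ quote(p→/bri)
·← steplimp
·→ quote(p→/flawebru)
·← sta
·→ express(v→-2132, u_from→KiB, u_to→B)
·← -2183168

Answer: {bri=steplimp, drapresm=hepat, flastevi/, flastevi/sebre=vedrasmo, flawebru=sta, smovut=pliso}


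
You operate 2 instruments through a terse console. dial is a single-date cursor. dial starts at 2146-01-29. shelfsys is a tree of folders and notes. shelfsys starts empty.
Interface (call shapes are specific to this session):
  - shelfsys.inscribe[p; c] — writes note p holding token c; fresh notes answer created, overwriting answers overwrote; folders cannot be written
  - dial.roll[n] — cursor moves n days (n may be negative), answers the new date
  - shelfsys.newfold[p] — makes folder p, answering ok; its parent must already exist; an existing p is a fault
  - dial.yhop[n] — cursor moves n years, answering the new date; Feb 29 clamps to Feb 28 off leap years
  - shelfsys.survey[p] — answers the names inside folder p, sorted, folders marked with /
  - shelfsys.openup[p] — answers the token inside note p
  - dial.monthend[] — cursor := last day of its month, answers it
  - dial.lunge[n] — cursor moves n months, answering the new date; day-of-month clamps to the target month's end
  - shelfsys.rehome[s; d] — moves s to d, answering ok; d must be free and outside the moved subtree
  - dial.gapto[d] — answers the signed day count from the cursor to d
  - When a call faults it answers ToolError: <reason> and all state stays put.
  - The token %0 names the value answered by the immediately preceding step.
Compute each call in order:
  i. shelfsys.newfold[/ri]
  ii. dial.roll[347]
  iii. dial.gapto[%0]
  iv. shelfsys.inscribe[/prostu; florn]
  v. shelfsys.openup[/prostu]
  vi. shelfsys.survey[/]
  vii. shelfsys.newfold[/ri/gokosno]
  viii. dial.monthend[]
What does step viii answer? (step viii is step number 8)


Answer: 2147-01-31

Derivation:
-> newfold(p=/ri)
<- ok
-> roll(n=347)
<- 2147-01-11
-> gapto(d=%0)
<- 0
-> inscribe(p=/prostu, c=florn)
<- created
-> openup(p=/prostu)
<- florn
-> survey(p=/)
<- [prostu, ri/]
-> newfold(p=/ri/gokosno)
<- ok
-> monthend()
<- 2147-01-31


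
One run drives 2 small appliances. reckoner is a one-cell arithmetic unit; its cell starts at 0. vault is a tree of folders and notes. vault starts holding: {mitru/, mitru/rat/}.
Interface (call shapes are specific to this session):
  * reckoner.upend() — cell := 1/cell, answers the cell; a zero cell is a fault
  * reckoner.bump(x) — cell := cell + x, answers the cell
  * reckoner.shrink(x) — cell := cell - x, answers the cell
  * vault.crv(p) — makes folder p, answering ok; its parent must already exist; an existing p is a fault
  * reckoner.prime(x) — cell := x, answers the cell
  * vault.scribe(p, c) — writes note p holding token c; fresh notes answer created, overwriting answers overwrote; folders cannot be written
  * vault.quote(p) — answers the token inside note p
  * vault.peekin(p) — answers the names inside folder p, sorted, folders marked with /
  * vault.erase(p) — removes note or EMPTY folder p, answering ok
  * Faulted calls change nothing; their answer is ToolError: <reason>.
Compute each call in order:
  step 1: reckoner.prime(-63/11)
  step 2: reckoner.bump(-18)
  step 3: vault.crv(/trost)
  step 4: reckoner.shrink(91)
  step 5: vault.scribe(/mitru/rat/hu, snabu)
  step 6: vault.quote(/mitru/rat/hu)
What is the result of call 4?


Step: reckoner.prime[x→-63/11]
Result: -63/11
Step: reckoner.bump[x→-18]
Result: -261/11
Step: vault.crv[p→/trost]
Result: ok
Step: reckoner.shrink[x→91]
Result: -1262/11
Step: vault.scribe[p→/mitru/rat/hu; c→snabu]
Result: created
Step: vault.quote[p→/mitru/rat/hu]
Result: snabu

Answer: -1262/11


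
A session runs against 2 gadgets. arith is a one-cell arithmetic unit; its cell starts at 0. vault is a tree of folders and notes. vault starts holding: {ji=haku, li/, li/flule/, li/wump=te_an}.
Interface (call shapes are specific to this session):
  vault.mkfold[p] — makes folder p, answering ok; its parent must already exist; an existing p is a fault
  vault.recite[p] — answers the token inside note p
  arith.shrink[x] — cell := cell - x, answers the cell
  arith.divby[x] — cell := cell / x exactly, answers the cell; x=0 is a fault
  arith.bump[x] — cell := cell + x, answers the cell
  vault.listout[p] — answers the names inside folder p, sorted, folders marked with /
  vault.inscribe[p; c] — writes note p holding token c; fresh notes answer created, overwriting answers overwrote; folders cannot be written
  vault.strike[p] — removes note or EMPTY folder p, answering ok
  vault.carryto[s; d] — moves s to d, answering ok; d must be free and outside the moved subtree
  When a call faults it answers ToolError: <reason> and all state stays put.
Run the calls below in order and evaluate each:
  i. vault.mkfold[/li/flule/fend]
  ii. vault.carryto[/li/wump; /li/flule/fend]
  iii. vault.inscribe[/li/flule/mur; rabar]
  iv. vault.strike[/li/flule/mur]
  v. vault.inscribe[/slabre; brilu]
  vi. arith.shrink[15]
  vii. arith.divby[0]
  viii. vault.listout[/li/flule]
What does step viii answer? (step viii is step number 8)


Answer: [fend/]

Derivation:
Using vault.mkfold using p=/li/flule/fend, and observe ok.
Invoking vault.carryto using s=/li/wump, d=/li/flule/fend, and observe ToolError: exists.
Using vault.inscribe using p=/li/flule/mur, c=rabar, → created.
I invoke vault.strike using p=/li/flule/mur, yielding ok.
I run vault.inscribe using p=/slabre, c=brilu, giving created.
Invoking arith.shrink using x=15, giving -15.
Then arith.divby using x=0, and see ToolError: division by zero.
Invoking vault.listout using p=/li/flule, yielding [fend/].


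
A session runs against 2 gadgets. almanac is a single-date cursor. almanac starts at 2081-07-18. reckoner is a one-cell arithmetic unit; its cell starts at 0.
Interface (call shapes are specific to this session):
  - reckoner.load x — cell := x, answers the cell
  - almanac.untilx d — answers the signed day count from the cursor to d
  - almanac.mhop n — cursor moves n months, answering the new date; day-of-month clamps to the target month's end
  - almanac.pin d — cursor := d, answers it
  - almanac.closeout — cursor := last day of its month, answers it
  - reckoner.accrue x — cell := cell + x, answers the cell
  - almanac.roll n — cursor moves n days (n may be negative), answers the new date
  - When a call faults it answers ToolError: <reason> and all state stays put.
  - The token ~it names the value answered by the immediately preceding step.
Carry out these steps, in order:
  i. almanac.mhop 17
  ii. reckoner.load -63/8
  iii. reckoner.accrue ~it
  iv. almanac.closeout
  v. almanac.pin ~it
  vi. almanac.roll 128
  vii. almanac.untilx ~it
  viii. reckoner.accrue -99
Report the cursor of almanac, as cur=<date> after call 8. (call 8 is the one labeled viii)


Answer: cur=2083-05-08

Derivation:
! mhop(n→17) ~> 2082-12-18
! load(x→-63/8) ~> -63/8
! accrue(x→~it) ~> -63/4
! closeout() ~> 2082-12-31
! pin(d→~it) ~> 2082-12-31
! roll(n→128) ~> 2083-05-08
! untilx(d→~it) ~> 0
! accrue(x→-99) ~> -459/4


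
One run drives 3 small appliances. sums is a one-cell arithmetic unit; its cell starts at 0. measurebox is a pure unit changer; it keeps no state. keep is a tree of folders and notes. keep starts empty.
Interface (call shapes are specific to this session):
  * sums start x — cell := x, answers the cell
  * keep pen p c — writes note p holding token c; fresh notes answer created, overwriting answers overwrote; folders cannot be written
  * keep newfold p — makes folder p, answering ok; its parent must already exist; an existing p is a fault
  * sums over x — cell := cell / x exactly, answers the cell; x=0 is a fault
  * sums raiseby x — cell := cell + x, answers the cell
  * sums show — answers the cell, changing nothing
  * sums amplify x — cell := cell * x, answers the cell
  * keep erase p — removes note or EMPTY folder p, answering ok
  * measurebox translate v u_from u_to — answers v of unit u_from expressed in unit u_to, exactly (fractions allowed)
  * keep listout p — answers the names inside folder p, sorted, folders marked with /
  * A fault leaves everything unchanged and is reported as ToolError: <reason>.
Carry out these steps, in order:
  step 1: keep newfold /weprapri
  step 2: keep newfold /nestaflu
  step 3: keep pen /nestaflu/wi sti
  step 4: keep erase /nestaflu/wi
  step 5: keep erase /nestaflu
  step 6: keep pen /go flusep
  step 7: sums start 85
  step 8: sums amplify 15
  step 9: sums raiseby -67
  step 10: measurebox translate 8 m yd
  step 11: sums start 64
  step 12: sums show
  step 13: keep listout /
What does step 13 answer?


Step: keep newfold[p='/weprapri']
Result: ok
Step: keep newfold[p='/nestaflu']
Result: ok
Step: keep pen[p='/nestaflu/wi'; c='sti']
Result: created
Step: keep erase[p='/nestaflu/wi']
Result: ok
Step: keep erase[p='/nestaflu']
Result: ok
Step: keep pen[p='/go'; c='flusep']
Result: created
Step: sums start[x='85']
Result: 85
Step: sums amplify[x='15']
Result: 1275
Step: sums raiseby[x='-67']
Result: 1208
Step: measurebox translate[v='8'; u_from='m'; u_to='yd']
Result: 10000/1143
Step: sums start[x='64']
Result: 64
Step: sums show[]
Result: 64
Step: keep listout[p='/']
Result: [go, weprapri/]

Answer: [go, weprapri/]


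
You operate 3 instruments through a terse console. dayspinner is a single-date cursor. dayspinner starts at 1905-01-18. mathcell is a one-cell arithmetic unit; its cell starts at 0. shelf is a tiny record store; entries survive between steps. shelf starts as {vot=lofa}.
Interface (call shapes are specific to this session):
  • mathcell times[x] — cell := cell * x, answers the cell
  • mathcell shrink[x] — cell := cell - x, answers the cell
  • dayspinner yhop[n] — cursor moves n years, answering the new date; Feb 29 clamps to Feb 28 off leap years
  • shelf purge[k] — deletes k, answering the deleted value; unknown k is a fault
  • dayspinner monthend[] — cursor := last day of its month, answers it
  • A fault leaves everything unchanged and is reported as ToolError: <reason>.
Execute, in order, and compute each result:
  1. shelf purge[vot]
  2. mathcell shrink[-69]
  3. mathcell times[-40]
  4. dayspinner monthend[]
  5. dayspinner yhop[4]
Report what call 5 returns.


! shelf purge(vot) => lofa
! mathcell shrink(-69) => 69
! mathcell times(-40) => -2760
! dayspinner monthend() => 1905-01-31
! dayspinner yhop(4) => 1909-01-31

Answer: 1909-01-31


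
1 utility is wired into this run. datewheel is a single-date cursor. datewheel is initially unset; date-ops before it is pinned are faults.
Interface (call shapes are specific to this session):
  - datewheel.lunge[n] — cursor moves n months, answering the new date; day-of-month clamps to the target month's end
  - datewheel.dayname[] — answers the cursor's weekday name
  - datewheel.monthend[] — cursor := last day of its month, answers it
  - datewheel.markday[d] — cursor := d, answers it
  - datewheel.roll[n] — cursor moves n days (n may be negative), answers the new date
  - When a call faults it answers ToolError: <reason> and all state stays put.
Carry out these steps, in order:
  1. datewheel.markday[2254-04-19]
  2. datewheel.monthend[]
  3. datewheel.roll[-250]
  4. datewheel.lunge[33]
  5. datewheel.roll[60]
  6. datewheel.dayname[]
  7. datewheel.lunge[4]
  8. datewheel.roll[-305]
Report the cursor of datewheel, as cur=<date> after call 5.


-- markday(d: 2254-04-19) ~> 2254-04-19
-- monthend() ~> 2254-04-30
-- roll(n: -250) ~> 2253-08-23
-- lunge(n: 33) ~> 2256-05-23
-- roll(n: 60) ~> 2256-07-22
-- dayname() ~> Tuesday
-- lunge(n: 4) ~> 2256-11-22
-- roll(n: -305) ~> 2256-01-22

Answer: cur=2256-07-22


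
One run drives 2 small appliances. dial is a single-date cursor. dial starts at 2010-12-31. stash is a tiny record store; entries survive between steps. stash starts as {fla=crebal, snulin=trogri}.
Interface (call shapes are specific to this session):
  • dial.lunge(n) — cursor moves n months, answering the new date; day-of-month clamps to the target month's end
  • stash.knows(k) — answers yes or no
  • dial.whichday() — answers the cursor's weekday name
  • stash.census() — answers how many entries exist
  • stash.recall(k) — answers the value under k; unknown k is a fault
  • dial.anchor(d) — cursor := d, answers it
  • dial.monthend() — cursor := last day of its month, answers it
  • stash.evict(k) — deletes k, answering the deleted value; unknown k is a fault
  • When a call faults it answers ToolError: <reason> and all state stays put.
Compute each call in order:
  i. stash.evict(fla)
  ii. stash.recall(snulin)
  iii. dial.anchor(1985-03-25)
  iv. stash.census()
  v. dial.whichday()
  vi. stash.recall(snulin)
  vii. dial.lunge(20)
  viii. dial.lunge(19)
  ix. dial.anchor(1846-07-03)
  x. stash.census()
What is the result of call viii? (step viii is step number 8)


% 1. evict(k: fla) : crebal
% 2. recall(k: snulin) : trogri
% 3. anchor(d: 1985-03-25) : 1985-03-25
% 4. census() : 1
% 5. whichday() : Monday
% 6. recall(k: snulin) : trogri
% 7. lunge(n: 20) : 1986-11-25
% 8. lunge(n: 19) : 1988-06-25
% 9. anchor(d: 1846-07-03) : 1846-07-03
% 10. census() : 1

Answer: 1988-06-25


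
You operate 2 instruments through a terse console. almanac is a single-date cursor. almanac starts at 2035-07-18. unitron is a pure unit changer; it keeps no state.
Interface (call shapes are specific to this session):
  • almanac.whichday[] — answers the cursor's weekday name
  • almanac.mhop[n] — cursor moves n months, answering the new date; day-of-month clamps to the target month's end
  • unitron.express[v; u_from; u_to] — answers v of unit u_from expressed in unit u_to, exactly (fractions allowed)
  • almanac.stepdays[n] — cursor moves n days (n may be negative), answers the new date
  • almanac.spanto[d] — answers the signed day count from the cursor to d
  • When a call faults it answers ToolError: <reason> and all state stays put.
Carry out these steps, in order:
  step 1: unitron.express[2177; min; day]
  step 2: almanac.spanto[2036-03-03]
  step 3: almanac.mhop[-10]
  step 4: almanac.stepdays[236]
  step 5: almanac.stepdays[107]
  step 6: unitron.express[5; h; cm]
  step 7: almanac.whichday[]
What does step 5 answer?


==> unitron.express(v=2177, u_from=min, u_to=day)
<== 2177/1440
==> almanac.spanto(d=2036-03-03)
<== 229
==> almanac.mhop(n=-10)
<== 2034-09-18
==> almanac.stepdays(n=236)
<== 2035-05-12
==> almanac.stepdays(n=107)
<== 2035-08-27
==> unitron.express(v=5, u_from=h, u_to=cm)
<== ToolError: incompatible units
==> almanac.whichday()
<== Monday

Answer: 2035-08-27


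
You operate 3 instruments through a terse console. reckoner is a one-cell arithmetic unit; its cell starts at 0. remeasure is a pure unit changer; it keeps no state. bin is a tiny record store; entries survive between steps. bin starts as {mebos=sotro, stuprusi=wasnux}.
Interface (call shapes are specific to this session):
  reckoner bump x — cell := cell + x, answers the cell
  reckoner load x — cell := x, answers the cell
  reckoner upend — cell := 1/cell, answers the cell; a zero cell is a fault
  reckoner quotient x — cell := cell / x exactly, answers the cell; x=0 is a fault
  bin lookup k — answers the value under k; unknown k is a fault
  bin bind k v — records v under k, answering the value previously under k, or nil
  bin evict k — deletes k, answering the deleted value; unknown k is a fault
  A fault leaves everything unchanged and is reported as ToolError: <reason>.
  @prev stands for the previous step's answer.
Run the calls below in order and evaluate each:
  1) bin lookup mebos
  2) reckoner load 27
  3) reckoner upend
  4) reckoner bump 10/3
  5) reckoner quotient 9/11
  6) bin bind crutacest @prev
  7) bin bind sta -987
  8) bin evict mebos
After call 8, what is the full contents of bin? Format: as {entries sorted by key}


Answer: {crutacest=1001/243, sta=-987, stuprusi=wasnux}

Derivation:
>> bin lookup(k: mebos)
<< sotro
>> reckoner load(x: 27)
<< 27
>> reckoner upend()
<< 1/27
>> reckoner bump(x: 10/3)
<< 91/27
>> reckoner quotient(x: 9/11)
<< 1001/243
>> bin bind(k: crutacest, v: @prev)
<< nil
>> bin bind(k: sta, v: -987)
<< nil
>> bin evict(k: mebos)
<< sotro


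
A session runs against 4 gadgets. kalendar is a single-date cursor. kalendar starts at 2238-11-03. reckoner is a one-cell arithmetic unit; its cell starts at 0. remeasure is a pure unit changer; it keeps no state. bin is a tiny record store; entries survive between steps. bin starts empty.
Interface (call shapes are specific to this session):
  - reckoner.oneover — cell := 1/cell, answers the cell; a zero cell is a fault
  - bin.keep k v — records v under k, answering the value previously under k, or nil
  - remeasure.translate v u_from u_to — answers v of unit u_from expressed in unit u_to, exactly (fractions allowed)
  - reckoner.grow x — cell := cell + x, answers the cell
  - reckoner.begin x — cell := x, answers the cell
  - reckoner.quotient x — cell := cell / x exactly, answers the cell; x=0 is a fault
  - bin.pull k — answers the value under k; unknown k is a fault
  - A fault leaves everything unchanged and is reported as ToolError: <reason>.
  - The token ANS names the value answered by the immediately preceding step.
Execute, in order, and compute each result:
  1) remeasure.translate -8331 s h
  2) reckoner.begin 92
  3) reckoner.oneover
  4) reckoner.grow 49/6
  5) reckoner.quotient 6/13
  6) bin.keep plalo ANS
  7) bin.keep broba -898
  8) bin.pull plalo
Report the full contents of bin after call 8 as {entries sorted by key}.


Answer: {broba=-898, plalo=29341/1656}

Derivation:
# remeasure.translate(v='-8331', u_from='s', u_to='h') == -2777/1200
# reckoner.begin(x='92') == 92
# reckoner.oneover() == 1/92
# reckoner.grow(x='49/6') == 2257/276
# reckoner.quotient(x='6/13') == 29341/1656
# bin.keep(k='plalo', v='ANS') == nil
# bin.keep(k='broba', v='-898') == nil
# bin.pull(k='plalo') == 29341/1656


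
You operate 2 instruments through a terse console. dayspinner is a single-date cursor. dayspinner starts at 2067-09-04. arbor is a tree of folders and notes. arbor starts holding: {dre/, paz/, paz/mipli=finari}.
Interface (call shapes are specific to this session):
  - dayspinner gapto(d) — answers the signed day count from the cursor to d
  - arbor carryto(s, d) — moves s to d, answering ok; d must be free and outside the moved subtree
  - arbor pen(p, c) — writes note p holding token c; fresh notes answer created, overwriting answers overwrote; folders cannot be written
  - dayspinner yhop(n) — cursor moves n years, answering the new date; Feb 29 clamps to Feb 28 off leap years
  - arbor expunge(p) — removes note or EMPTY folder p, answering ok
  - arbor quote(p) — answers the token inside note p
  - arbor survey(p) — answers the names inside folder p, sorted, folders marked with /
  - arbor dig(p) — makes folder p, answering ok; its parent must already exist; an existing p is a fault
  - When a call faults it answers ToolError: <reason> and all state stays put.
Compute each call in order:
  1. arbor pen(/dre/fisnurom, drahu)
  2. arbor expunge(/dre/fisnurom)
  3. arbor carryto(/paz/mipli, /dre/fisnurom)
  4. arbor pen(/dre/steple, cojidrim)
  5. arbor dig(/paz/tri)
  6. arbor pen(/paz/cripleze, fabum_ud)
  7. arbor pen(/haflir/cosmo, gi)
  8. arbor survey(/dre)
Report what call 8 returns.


~$ arbor pen p: /dre/fisnurom c: drahu
:: created
~$ arbor expunge p: /dre/fisnurom
:: ok
~$ arbor carryto s: /paz/mipli d: /dre/fisnurom
:: ok
~$ arbor pen p: /dre/steple c: cojidrim
:: created
~$ arbor dig p: /paz/tri
:: ok
~$ arbor pen p: /paz/cripleze c: fabum_ud
:: created
~$ arbor pen p: /haflir/cosmo c: gi
:: ToolError: no parent
~$ arbor survey p: /dre
:: [fisnurom, steple]

Answer: [fisnurom, steple]


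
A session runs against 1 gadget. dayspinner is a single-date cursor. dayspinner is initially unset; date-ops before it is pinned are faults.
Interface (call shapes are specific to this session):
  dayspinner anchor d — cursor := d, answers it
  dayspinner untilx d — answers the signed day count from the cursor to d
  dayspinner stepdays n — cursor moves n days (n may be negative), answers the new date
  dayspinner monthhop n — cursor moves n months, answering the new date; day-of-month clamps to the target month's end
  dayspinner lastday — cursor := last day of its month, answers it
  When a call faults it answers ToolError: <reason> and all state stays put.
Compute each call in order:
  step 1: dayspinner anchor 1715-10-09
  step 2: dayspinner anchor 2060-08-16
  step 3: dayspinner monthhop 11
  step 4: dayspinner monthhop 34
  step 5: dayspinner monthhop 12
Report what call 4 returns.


Answer: 2064-05-16

Derivation:
;; dayspinner anchor(d→1715-10-09) == 1715-10-09
;; dayspinner anchor(d→2060-08-16) == 2060-08-16
;; dayspinner monthhop(n→11) == 2061-07-16
;; dayspinner monthhop(n→34) == 2064-05-16
;; dayspinner monthhop(n→12) == 2065-05-16


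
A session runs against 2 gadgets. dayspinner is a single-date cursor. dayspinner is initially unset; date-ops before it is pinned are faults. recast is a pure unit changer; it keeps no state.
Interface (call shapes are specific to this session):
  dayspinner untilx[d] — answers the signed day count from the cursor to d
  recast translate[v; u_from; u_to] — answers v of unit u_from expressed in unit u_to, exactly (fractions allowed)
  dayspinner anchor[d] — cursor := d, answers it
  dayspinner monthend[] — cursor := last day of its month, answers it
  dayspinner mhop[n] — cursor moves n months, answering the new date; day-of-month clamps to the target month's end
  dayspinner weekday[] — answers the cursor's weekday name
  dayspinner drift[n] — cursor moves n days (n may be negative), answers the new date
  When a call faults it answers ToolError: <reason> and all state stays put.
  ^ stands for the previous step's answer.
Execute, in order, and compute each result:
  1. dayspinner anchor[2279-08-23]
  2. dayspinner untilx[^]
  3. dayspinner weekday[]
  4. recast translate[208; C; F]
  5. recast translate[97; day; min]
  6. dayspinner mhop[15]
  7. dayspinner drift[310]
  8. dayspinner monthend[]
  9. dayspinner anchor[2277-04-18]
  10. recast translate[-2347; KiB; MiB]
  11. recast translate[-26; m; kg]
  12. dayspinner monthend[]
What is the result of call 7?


Answer: 2281-09-29

Derivation:
CALL dayspinner anchor[d=2279-08-23]
RET  2279-08-23
CALL dayspinner untilx[d=^]
RET  0
CALL dayspinner weekday[]
RET  Saturday
CALL recast translate[v=208; u_from=C; u_to=F]
RET  2032/5
CALL recast translate[v=97; u_from=day; u_to=min]
RET  139680
CALL dayspinner mhop[n=15]
RET  2280-11-23
CALL dayspinner drift[n=310]
RET  2281-09-29
CALL dayspinner monthend[]
RET  2281-09-30
CALL dayspinner anchor[d=2277-04-18]
RET  2277-04-18
CALL recast translate[v=-2347; u_from=KiB; u_to=MiB]
RET  -2347/1024
CALL recast translate[v=-26; u_from=m; u_to=kg]
RET  ToolError: incompatible units
CALL dayspinner monthend[]
RET  2277-04-30


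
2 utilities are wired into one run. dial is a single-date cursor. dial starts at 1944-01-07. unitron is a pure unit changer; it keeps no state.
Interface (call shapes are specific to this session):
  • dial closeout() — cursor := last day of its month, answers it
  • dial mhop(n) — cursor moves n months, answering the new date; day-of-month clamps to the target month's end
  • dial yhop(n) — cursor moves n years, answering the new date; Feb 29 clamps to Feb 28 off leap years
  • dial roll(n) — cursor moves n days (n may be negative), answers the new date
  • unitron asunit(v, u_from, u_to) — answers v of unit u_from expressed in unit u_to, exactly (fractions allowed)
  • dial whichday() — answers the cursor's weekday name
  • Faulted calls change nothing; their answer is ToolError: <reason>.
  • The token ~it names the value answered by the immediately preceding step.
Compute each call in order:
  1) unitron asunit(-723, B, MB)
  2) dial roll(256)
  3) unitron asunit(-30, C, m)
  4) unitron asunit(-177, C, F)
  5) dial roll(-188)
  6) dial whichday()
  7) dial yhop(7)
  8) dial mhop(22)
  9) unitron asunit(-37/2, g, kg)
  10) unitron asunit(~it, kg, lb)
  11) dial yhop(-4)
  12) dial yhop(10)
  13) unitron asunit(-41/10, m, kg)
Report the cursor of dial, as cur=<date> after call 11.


Answer: cur=1949-01-15

Derivation:
// unitron asunit(-723, B, MB) == -723/1000000
// dial roll(256) == 1944-09-19
// unitron asunit(-30, C, m) == ToolError: incompatible units
// unitron asunit(-177, C, F) == -1433/5
// dial roll(-188) == 1944-03-15
// dial whichday() == Wednesday
// dial yhop(7) == 1951-03-15
// dial mhop(22) == 1953-01-15
// unitron asunit(-37/2, g, kg) == -37/2000
// unitron asunit(~it, kg, lb) == -1850000/45359237
// dial yhop(-4) == 1949-01-15
// dial yhop(10) == 1959-01-15
// unitron asunit(-41/10, m, kg) == ToolError: incompatible units


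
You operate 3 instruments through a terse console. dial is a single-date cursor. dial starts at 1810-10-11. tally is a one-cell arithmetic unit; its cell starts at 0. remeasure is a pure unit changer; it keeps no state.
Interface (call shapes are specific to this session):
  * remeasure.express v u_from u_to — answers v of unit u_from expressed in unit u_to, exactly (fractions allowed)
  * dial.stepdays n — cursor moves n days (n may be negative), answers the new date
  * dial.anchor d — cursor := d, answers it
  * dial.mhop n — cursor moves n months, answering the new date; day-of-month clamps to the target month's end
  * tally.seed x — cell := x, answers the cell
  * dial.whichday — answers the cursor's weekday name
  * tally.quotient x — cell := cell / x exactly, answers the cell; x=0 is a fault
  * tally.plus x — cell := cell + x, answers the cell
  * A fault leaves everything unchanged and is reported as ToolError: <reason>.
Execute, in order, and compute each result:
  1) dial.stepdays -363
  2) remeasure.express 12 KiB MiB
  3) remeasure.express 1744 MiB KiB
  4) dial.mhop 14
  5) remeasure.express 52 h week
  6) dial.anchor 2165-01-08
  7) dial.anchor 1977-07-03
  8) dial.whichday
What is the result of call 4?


Answer: 1810-12-13

Derivation:
~$ dial.stepdays n→-363
:: 1809-10-13
~$ remeasure.express v→12 u_from→KiB u_to→MiB
:: 3/256
~$ remeasure.express v→1744 u_from→MiB u_to→KiB
:: 1785856
~$ dial.mhop n→14
:: 1810-12-13
~$ remeasure.express v→52 u_from→h u_to→week
:: 13/42
~$ dial.anchor d→2165-01-08
:: 2165-01-08
~$ dial.anchor d→1977-07-03
:: 1977-07-03
~$ dial.whichday
:: Sunday


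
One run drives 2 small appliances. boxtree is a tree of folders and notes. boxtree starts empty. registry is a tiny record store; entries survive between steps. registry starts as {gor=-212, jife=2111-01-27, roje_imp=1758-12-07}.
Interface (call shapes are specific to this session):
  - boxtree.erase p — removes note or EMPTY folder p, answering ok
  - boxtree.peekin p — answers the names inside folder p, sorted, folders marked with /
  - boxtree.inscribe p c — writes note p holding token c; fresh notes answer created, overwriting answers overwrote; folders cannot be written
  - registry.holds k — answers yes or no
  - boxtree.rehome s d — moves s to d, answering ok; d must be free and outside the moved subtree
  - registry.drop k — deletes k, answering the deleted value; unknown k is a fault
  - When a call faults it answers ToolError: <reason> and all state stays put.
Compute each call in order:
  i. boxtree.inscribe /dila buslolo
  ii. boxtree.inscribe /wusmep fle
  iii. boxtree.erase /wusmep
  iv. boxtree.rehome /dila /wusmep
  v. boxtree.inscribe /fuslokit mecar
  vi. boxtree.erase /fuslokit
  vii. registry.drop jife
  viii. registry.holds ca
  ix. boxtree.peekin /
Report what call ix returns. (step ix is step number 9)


% boxtree.inscribe(p→/dila, c→buslolo) == created
% boxtree.inscribe(p→/wusmep, c→fle) == created
% boxtree.erase(p→/wusmep) == ok
% boxtree.rehome(s→/dila, d→/wusmep) == ok
% boxtree.inscribe(p→/fuslokit, c→mecar) == created
% boxtree.erase(p→/fuslokit) == ok
% registry.drop(k→jife) == 2111-01-27
% registry.holds(k→ca) == no
% boxtree.peekin(p→/) == [wusmep]

Answer: [wusmep]


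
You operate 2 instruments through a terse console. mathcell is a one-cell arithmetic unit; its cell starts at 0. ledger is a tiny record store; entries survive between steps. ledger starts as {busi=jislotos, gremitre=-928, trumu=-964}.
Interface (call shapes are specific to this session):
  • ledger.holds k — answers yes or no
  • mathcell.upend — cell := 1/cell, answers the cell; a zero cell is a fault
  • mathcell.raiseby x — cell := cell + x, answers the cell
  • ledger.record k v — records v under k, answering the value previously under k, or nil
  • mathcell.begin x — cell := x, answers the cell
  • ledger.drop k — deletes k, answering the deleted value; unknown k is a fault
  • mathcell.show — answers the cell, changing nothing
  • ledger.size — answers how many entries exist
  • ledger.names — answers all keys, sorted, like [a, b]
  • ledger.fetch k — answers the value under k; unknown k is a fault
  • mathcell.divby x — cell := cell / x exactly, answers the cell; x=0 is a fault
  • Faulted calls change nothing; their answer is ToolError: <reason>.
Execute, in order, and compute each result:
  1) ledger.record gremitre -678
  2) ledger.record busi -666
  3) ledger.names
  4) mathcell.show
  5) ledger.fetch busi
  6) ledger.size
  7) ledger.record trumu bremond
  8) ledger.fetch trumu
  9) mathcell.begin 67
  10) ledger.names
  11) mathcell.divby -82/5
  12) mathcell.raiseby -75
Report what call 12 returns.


;; ledger.record(k=gremitre, v=-678) == -928
;; ledger.record(k=busi, v=-666) == jislotos
;; ledger.names() == [busi, gremitre, trumu]
;; mathcell.show() == 0
;; ledger.fetch(k=busi) == -666
;; ledger.size() == 3
;; ledger.record(k=trumu, v=bremond) == -964
;; ledger.fetch(k=trumu) == bremond
;; mathcell.begin(x=67) == 67
;; ledger.names() == [busi, gremitre, trumu]
;; mathcell.divby(x=-82/5) == -335/82
;; mathcell.raiseby(x=-75) == -6485/82

Answer: -6485/82


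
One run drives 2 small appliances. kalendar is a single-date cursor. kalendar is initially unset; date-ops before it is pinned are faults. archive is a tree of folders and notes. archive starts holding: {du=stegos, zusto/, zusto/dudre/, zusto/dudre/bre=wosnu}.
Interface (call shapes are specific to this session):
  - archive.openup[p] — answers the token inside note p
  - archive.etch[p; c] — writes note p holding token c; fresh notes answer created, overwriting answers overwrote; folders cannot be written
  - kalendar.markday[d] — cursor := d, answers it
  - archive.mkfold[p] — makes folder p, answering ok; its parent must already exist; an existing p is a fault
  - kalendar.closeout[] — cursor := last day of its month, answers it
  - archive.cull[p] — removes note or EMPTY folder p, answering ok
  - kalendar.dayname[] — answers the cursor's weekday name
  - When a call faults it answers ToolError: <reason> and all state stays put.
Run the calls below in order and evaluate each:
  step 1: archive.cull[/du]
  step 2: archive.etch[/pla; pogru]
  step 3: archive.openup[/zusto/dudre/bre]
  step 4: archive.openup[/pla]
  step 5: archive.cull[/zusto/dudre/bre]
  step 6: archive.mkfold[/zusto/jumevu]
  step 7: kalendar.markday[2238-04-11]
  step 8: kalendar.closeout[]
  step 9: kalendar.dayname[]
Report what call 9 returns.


~$ archive.cull p=/du
  ok
~$ archive.etch p=/pla c=pogru
  created
~$ archive.openup p=/zusto/dudre/bre
  wosnu
~$ archive.openup p=/pla
  pogru
~$ archive.cull p=/zusto/dudre/bre
  ok
~$ archive.mkfold p=/zusto/jumevu
  ok
~$ kalendar.markday d=2238-04-11
  2238-04-11
~$ kalendar.closeout
  2238-04-30
~$ kalendar.dayname
  Monday

Answer: Monday


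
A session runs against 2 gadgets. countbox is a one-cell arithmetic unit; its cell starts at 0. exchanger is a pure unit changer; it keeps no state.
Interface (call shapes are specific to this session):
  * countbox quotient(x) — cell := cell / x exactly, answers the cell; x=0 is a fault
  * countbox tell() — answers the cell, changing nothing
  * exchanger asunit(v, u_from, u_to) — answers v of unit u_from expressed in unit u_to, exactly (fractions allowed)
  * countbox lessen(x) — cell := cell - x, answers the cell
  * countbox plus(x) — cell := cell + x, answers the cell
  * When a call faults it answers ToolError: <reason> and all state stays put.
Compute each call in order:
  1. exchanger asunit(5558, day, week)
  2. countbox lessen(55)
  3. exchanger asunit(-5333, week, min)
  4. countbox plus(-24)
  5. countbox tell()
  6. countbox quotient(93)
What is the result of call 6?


Answer: -79/93

Derivation:
==> exchanger asunit(v→5558, u_from→day, u_to→week)
<== 794
==> countbox lessen(x→55)
<== -55
==> exchanger asunit(v→-5333, u_from→week, u_to→min)
<== -53756640
==> countbox plus(x→-24)
<== -79
==> countbox tell()
<== -79
==> countbox quotient(x→93)
<== -79/93


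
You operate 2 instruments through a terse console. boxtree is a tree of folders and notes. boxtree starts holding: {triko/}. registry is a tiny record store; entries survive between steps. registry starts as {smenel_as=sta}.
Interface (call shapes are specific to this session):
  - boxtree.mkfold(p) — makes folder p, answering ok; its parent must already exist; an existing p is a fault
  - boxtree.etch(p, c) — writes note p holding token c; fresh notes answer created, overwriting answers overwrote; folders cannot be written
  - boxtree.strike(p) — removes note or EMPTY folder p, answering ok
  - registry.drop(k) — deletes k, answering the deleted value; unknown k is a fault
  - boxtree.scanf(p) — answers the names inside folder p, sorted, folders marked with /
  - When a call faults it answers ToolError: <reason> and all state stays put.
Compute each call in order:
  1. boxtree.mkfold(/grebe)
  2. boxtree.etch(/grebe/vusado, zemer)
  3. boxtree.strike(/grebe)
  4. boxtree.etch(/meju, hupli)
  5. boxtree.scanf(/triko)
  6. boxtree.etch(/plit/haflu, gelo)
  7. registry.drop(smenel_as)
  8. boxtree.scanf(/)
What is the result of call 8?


·→ boxtree.mkfold(/grebe)
·← ok
·→ boxtree.etch(/grebe/vusado, zemer)
·← created
·→ boxtree.strike(/grebe)
·← ToolError: not empty
·→ boxtree.etch(/meju, hupli)
·← created
·→ boxtree.scanf(/triko)
·← []
·→ boxtree.etch(/plit/haflu, gelo)
·← ToolError: no parent
·→ registry.drop(smenel_as)
·← sta
·→ boxtree.scanf(/)
·← [grebe/, meju, triko/]

Answer: [grebe/, meju, triko/]


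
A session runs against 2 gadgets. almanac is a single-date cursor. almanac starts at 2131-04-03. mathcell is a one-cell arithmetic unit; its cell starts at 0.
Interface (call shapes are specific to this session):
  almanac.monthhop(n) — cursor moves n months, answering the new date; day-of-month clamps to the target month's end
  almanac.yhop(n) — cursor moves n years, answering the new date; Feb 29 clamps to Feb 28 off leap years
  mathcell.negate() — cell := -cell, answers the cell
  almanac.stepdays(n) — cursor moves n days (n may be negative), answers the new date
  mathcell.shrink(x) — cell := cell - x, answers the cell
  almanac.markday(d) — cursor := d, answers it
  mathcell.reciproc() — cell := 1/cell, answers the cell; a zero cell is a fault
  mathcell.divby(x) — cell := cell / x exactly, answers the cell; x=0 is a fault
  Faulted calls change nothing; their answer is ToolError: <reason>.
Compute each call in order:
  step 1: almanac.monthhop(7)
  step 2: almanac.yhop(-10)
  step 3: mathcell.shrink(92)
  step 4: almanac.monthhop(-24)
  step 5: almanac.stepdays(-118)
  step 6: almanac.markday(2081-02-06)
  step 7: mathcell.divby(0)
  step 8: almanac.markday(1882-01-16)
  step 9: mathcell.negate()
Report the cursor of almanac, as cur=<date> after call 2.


;; 1. monthhop(n=7) == 2131-11-03
;; 2. yhop(n=-10) == 2121-11-03
;; 3. shrink(x=92) == -92
;; 4. monthhop(n=-24) == 2119-11-03
;; 5. stepdays(n=-118) == 2119-07-08
;; 6. markday(d=2081-02-06) == 2081-02-06
;; 7. divby(x=0) == ToolError: division by zero
;; 8. markday(d=1882-01-16) == 1882-01-16
;; 9. negate() == 92

Answer: cur=2121-11-03


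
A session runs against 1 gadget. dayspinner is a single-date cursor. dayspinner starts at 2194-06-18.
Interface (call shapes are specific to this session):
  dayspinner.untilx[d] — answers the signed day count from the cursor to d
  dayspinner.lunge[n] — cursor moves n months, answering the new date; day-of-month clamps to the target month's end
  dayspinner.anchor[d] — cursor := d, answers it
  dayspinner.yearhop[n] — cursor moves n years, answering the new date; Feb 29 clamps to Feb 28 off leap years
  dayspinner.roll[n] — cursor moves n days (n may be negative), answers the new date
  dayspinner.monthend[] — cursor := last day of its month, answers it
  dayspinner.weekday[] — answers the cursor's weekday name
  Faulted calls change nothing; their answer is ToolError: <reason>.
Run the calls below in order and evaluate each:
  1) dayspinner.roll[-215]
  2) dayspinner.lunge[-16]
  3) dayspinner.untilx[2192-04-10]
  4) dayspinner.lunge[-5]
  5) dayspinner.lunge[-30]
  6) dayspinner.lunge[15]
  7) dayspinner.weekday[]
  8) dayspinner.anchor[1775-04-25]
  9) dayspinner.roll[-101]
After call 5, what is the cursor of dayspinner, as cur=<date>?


Step: dayspinner.roll[n: -215]
Result: 2193-11-15
Step: dayspinner.lunge[n: -16]
Result: 2192-07-15
Step: dayspinner.untilx[d: 2192-04-10]
Result: -96
Step: dayspinner.lunge[n: -5]
Result: 2192-02-15
Step: dayspinner.lunge[n: -30]
Result: 2189-08-15
Step: dayspinner.lunge[n: 15]
Result: 2190-11-15
Step: dayspinner.weekday[]
Result: Monday
Step: dayspinner.anchor[d: 1775-04-25]
Result: 1775-04-25
Step: dayspinner.roll[n: -101]
Result: 1775-01-14

Answer: cur=2189-08-15
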